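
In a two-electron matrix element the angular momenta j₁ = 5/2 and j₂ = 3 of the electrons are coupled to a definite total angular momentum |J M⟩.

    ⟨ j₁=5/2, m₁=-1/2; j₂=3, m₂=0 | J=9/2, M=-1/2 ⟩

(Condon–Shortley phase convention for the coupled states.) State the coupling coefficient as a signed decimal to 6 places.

√[10·1!4!5!/11! · 2!3!3!3!4!5!] = √(69120/77)
  +(−1)^0/∏(0,1,3,3,1,2)! = 1/72  (running 1/72)
  +(−1)^1/∏(1,0,2,2,2,3)! = -1/48  (running -1/144)
⟨..|..⟩ = √(69120/77)·(-1/144) = -0.208063

−√(10/231) = -0.208063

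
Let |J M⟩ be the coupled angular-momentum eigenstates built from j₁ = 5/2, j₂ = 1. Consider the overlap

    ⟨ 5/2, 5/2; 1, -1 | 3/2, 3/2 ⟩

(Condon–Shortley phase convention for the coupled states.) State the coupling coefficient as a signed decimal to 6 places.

+0.816497

√[4·2!3!0!/6! · 5!0!0!2!3!0!] = √(96)
  +(−1)^0/∏(0,2,0,0,3,0)! = 1/12  (running 1/12)
⟨..|..⟩ = √(96)·(1/12) = +0.816497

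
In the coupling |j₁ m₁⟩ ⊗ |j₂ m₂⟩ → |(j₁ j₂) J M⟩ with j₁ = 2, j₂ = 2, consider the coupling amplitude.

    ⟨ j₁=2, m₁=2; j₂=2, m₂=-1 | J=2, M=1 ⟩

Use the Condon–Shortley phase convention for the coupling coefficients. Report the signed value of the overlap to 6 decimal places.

+0.654654

j₁+j₂−J=2  J+j₁−j₂=2  J−j₁+j₂=2  j₁+j₂+J+1=7
(j₁±m₁, j₂±m₂, J±M) = (4,0,1,3,3,1)
P² = 48/7
sum k=0..0:
  [0] +1/4 = 1/4
S = 1/4
C² = P²·S² = 3/7 ; C = +0.654654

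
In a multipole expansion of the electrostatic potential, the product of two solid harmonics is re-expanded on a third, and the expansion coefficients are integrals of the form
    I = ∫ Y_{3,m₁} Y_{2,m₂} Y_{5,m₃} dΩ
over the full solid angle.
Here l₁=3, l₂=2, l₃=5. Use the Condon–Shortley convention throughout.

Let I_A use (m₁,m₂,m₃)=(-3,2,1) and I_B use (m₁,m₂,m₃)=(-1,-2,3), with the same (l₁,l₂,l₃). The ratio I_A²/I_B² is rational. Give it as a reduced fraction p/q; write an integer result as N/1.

l's match ⇒ only the (l;m) 3-j factors differ between A and B.
A: triangle coeff Δ(3,2,5) = 1/2310; Σ_t [0,0]: t=0:+1/17280 = 1/17280; (3j)²=1/2310 [(3 2 5; -3 2 1)], sign=+1
B: triangle coeff Δ(3,2,5) = 1/2310; Σ_t [0,0]: t=0:+1/1152 = 1/1152; (3j)²=1/33 [(3 2 5; -1 -2 3)], sign=+1
I_A²/I_B² = (1/2310)/(1/33) = 1/70

1/70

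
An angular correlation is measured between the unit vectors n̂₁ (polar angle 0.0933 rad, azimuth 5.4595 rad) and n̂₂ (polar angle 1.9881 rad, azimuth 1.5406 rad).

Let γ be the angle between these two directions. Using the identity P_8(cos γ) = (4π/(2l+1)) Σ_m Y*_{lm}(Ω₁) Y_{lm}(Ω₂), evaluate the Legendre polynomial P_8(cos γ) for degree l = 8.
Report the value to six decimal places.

Summing Y*_{l m}(θ₁,φ₁)·Y_{l m}(θ₂,φ₂) over m ∈ [−8, 8]; prefactor 4π/(2·8+1) = 0.739198:
  [-8]  conj(Y_{8,-8})(Ω₁) = 0.00000 - 0.00000j ; Y_{8,-8}(Ω₂) = 0.24414 + 0.06015j ; Δ = 0.00000 - 0.00000j
  [-7]  conj(Y_{8,-7})(Ω₁) = 0.00000 + 0.00000j ; Y_{8,-7}(Ω₂) = 0.09355 - 0.43598j ; Δ = 0.00000 - 0.00000j
  [-6]  conj(Y_{8,-6})(Ω₁) = 0.00000 + 0.00000j ; Y_{8,-6}(Ω₂) = -0.31640 - 0.05796j ; Δ = -0.00000 - 0.00000j
  [-5]  conj(Y_{8,-5})(Ω₁) = -0.00004 + 0.00006j ; Y_{8,-5}(Ω₂) = 0.01697 - 0.11151j ; Δ = 0.00001 + 0.00001j
  [-4]  conj(Y_{8,-4})(Ω₁) = -0.00098 + 0.00015j ; Y_{8,-4}(Ω₂) = -0.35583 - 0.04319j ; Δ = 0.00036 - 0.00001j
  [-3]  conj(Y_{8,-3})(Ω₁) = -0.00857 - 0.00680j ; Y_{8,-3}(Ω₂) = -0.00535 + 0.05887j ; Δ = 0.00045 - 0.00047j
  [-2]  conj(Y_{8,-2})(Ω₁) = -0.00653 - 0.08512j ; Y_{8,-2}(Ω₂) = -0.32181 - 0.01946j ; Δ = 0.00045 + 0.02752j
  [-1]  conj(Y_{8,-1})(Ω₁) = 0.28918 - 0.31222j ; Y_{8,-1}(Ω₂) = -0.00380 + 0.12568j ; Δ = 0.03814 + 0.03753j
  [+0]  conj(Y_{8,0})(Ω₁) = 0.98781 + 0.00000j ; Y_{8,0}(Ω₂) = -0.30475 + 0.00000j ; Δ = -0.30104 + 0.00000j
  [+1]  conj(Y_{8,1})(Ω₁) = -0.28918 - 0.31222j ; Y_{8,1}(Ω₂) = 0.00380 + 0.12568j ; Δ = 0.03814 - 0.03753j
  [+2]  conj(Y_{8,2})(Ω₁) = -0.00653 + 0.08512j ; Y_{8,2}(Ω₂) = -0.32181 + 0.01946j ; Δ = 0.00045 - 0.02752j
  [+3]  conj(Y_{8,3})(Ω₁) = 0.00857 - 0.00680j ; Y_{8,3}(Ω₂) = 0.00535 + 0.05887j ; Δ = 0.00045 + 0.00047j
  [+4]  conj(Y_{8,4})(Ω₁) = -0.00098 - 0.00015j ; Y_{8,4}(Ω₂) = -0.35583 + 0.04319j ; Δ = 0.00036 + 0.00001j
  [+5]  conj(Y_{8,5})(Ω₁) = 0.00004 + 0.00006j ; Y_{8,5}(Ω₂) = -0.01697 - 0.11151j ; Δ = 0.00001 - 0.00001j
  [+6]  conj(Y_{8,6})(Ω₁) = 0.00000 - 0.00000j ; Y_{8,6}(Ω₂) = -0.31640 + 0.05796j ; Δ = -0.00000 + 0.00000j
  [+7]  conj(Y_{8,7})(Ω₁) = -0.00000 + 0.00000j ; Y_{8,7}(Ω₂) = -0.09355 - 0.43598j ; Δ = 0.00000 + 0.00000j
  [+8]  conj(Y_{8,8})(Ω₁) = 0.00000 + 0.00000j ; Y_{8,8}(Ω₂) = 0.24414 - 0.06015j ; Δ = 0.00000 + 0.00000j
Accumulated sum -0.22225 + 0.00000j; after 4π/(2l+1) scaling, -0.16428 + 0.00000j ⇒ P_8 = -0.164284

-0.164284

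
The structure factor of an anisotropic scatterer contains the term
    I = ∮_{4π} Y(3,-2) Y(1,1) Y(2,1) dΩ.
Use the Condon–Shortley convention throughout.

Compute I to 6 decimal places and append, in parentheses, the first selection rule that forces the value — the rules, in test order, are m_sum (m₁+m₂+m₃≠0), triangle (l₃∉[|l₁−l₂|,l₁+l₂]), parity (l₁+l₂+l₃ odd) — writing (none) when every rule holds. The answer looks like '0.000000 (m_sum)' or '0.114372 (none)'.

m-sum 0 ✓  L=6 even ✓  2≤2≤4 ✓
Π(2lᵢ+1) = 7×3×5 = 105
triangle coeff Δ(3,1,2) = 1/105
Σ_t [1,1]: t=1:−1/4 = -1/4
(3j)²=3/35 [(3 1 2; 0 0 0)], sign=-1
Σ_t [2,2]: t=2:+1/12 = 1/12
(3j)²=2/21 [(3 1 2; -2 1 1)], sign=-1
⇒ 4πI² = 6/7
I = (+1)√(6/7/(4π)) = 0.26116903
No selection rule forces the value: the integral is nonzero (none).

0.261169 (none)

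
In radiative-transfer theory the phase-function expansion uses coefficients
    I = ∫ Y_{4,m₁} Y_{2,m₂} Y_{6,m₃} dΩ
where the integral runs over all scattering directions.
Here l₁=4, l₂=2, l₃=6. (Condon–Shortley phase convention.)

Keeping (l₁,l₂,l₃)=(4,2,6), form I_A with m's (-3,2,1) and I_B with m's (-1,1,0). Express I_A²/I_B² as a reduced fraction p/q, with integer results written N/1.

1/24

Same 4,2,6: normalisation and zero-m 3j drop out of the ratio.
A: Δ: 0! 8! 4! / 13! → 1/6435; sum: t=0:+1/120960 = 1/120960; 3j²(4 2 6; -3 2 1) = Δ·Π!·Σ² = 1/1287  (sign -1)
B: Δ: 0! 8! 4! / 13! → 1/6435; sum: t=0:+1/4320 = 1/4320; 3j²(4 2 6; -1 1 0) = Δ·Π!·Σ² = 8/429  (sign +1)
I_A²/I_B² = (1/1287)/(8/429) = 1/24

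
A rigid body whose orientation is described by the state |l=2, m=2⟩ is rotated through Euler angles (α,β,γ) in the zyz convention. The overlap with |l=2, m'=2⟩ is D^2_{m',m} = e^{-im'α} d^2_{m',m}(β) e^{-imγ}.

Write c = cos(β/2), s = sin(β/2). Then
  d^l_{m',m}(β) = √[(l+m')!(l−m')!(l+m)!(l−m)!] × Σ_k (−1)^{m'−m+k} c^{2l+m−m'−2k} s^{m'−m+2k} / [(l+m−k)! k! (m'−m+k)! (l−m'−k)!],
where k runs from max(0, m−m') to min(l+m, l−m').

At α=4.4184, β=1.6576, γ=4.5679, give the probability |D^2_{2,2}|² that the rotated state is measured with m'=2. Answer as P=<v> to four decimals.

P=0.0435

D^2_{2,2}(4.4184,1.6576,4.5679) = e^{-i·2·4.4184}·d^2_{2,2}(1.6576)·e^{-i·2·4.5679}. Compute d first:
With c≡cos(β/2)=0.675761 and s≡sin(β/2)=0.737121, N=[24·1·24·1]^{1/2}=24.000000
The bounds max(0,m−m')=0 and min(l+m,l−m')=0 give 1 term
  k=0: (−1)^0·24.0000/(24)·0.6758^4·0.7371^0 = +0.208532
d^2_{2,2}(1.6576) = +0.208532
|D^2_{2,2}|² = |d^2_{2,2}(β)|² = (+0.208532)² = 0.043485 (the z-rotation phases have unit modulus)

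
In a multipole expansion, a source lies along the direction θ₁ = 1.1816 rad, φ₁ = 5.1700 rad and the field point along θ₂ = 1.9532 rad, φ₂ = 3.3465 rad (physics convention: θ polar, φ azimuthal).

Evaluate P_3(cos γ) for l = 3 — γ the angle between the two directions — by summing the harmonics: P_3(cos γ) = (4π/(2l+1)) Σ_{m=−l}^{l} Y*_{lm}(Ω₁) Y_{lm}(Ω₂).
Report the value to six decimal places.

Addition theorem: P_3(cos γ) = (4π/7) Σ_m Y*_{lm}(Ω₁) Y_{lm}(Ω₂), m = −3…3:
  m=-3: Y*=(-0.323989, 0.064989)  Y=(-0.272193, 0.192161)  product (0.075699, -0.079947)
  m=-2: Y*=(-0.202364, -0.263139)  Y=(-0.301074, 0.130790)  product (0.095342, 0.052757)
  m=-1: Y*=(-0.037004, 0.075138)  Y=(0.089182, -0.018534)  product (-0.001907, 0.007387)
  m=+0: Y*=(-0.322863, -0.000000)  Y=(0.320806, 0.000000)  product (-0.103576, -0.000000)
  m=+1: Y*=(0.037004, 0.075138)  Y=(-0.089182, -0.018534)  product (-0.001907, -0.007387)
  m=+2: Y*=(-0.202364, 0.263139)  Y=(-0.301074, -0.130790)  product (0.095342, -0.052757)
  m=+3: Y*=(0.323989, 0.064989)  Y=(0.272193, 0.192161)  product (0.075699, 0.079947)
Accumulated sum (0.234692, 0.000000); after 4π/(2l+1) scaling, (0.421318, 0.000000) ⇒ P_3 = 0.421318

0.421318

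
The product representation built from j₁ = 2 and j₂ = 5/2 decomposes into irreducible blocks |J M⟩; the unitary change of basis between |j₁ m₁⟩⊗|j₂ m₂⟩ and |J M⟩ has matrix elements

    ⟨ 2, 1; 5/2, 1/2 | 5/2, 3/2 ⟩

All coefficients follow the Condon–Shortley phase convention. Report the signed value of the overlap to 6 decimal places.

-0.414039

j₁+j₂−J=2  J+j₁−j₂=2  J−j₁+j₂=3  j₁+j₂+J+1=8
(j₁±m₁, j₂±m₂, J±M) = (3,1,3,2,4,1)
P² = 216/35
sum k=0..1:
  [0] +1/12 = 1/12
  [1] −1/4 = -1/4
S = -1/6
C² = P²·S² = 6/35 ; C = -0.414039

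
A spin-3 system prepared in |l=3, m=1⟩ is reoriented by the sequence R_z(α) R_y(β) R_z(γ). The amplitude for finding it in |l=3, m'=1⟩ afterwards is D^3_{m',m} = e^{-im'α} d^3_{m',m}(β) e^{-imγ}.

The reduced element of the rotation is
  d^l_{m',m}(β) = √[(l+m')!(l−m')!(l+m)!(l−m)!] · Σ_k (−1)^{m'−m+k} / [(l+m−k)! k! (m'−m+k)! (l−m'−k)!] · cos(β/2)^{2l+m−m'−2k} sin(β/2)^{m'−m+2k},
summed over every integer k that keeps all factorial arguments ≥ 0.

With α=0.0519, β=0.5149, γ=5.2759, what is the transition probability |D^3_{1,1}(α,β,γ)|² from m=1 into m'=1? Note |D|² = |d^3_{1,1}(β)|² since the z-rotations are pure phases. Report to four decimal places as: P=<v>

P=0.1504

D^3_{1,1}(0.0519,0.5149,5.2759) = e^{-i·1·0.0519}·d^3_{1,1}(0.5149)·e^{-i·1·5.2759}. Compute d first:
c=cos(0.514900/2)=0.967042, s=sin(0.514900/2)=0.254615; N=√[24·2·24·2]=48.000000
Admissible k: 0..2 (factorial args all ≥0)
  k=0: (−1)^0·48.0000/(48)·0.9670^6·0.2546^0 = +0.817849
  k=1: (−1)^1·48.0000/(6)·0.9670^4·0.2546^2 = -0.453567
  k=2: (−1)^2·48.0000/(8)·0.9670^2·0.2546^4 = +0.023582
d^3_{1,1}(0.5149) = +0.817849 -0.453567 +0.023582 = +0.387864
|D^3_{1,1}|² = |d^3_{1,1}(β)|² = (+0.387864)² = 0.150438 (the z-rotation phases have unit modulus)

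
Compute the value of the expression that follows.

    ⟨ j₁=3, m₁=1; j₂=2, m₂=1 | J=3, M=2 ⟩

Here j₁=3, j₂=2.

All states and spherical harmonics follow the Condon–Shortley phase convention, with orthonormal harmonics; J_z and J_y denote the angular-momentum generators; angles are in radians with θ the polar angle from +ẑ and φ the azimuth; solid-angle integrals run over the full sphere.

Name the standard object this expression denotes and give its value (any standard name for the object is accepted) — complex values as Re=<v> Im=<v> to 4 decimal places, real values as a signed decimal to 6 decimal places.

This is a Clebsch–Gordan (vector-coupling) coefficient.
√[7·2!4!2!/9! · 4!2!3!1!5!1!] = √(64)
  +(−1)^1/∏(1,1,1,2,3,0)! = -1/12  (running -1/12)
  +(−1)^2/∏(2,0,0,1,4,1)! = 1/48  (running -1/16)
⟨..|..⟩ = √(64)·(-1/16) = -0.500000

Clebsch–Gordan coefficient, −√(1/4) ≈ -0.500000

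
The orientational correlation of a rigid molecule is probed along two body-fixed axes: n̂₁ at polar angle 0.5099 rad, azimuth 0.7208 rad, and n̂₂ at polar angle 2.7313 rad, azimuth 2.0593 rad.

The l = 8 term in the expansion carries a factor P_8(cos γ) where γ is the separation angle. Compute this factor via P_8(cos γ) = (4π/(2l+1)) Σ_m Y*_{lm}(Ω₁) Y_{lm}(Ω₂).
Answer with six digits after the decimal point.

0.178482

Addition theorem: P_8(cos γ) = (4π/17) Σ_m Y*_{lm}(Ω₁) Y_{lm}(Ω₂), m = −8…8:
  m=-8: (0.001443, -0.000820) × (-0.000238, 0.000229) = (-0.000000, 0.000001)  (running Σ = (-0.000000, 0.000001))
  m=-7: (0.003884, -0.011222) × (0.000833, 0.002921) = (0.000036, 0.000002)  (running Σ = (0.000036, 0.000003))
  m=-6: (-0.020056, -0.049129) × (0.017217, 0.003680) = (-0.000165, -0.000920)  (running Σ = (-0.000129, -0.000917))
  m=-5: (-0.148267, -0.073904) × (0.046577, -0.055403) = (-0.011000, 0.004772)  (running Σ = (-0.011129, 0.003855))
  m=-4: (-0.351065, 0.092787) × (-0.080365, -0.199342) = (0.046709, 0.062525)  (running Σ = (0.035580, 0.066380))
  m=-3: (-0.287988, 0.428630) × (-0.440489, -0.046549) = (0.146808, -0.175401)  (running Σ = (0.182389, -0.109021))
  m=-2: (0.043258, 0.332959) × (-0.306128, 0.453484) = (-0.164234, -0.082311)  (running Σ = (0.018154, -0.191333))
  m=-1: (-0.161057, -0.141486) × (0.080377, 0.151236) = (0.008452, -0.035730)  (running Σ = (0.026607, -0.227062))
  m=0: (-0.421417, -0.000000) × (-0.446682, 0.000000) = (0.188239, 0.000000)  (running Σ = (0.214846, -0.227062))
  m=1: (0.161057, -0.141486) × (-0.080377, 0.151236) = (0.008452, 0.035730)  (running Σ = (0.223299, -0.191333))
  m=2: (0.043258, -0.332959) × (-0.306128, -0.453484) = (-0.164234, 0.082311)  (running Σ = (0.059064, -0.109021))
  m=3: (0.287988, 0.428630) × (0.440489, -0.046549) = (0.146808, 0.175401)  (running Σ = (0.205873, 0.066380))
  m=4: (-0.351065, -0.092787) × (-0.080365, 0.199342) = (0.046709, -0.062525)  (running Σ = (0.252582, 0.003855))
  m=5: (0.148267, -0.073904) × (-0.046577, -0.055403) = (-0.011000, -0.004772)  (running Σ = (0.241582, -0.000917))
  m=6: (-0.020056, 0.049129) × (0.017217, -0.003680) = (-0.000165, 0.000920)  (running Σ = (0.241417, 0.000003))
  m=7: (-0.003884, -0.011222) × (-0.000833, 0.002921) = (0.000036, -0.000002)  (running Σ = (0.241453, 0.000001))
  m=8: (0.001443, 0.000820) × (-0.000238, -0.000229) = (-0.000000, -0.000001)  (running Σ = (0.241453, 0.000000))
Total Σ_m = (0.241453, 0.000000). Multiply by 0.739198: (0.178482, 0.000000). P_8(cos γ) = 0.178482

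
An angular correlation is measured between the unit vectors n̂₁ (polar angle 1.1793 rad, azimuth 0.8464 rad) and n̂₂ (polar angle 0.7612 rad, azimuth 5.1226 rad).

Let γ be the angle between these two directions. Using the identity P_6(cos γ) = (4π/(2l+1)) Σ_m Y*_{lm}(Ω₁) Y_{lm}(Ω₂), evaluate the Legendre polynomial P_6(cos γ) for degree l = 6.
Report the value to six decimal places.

-0.312189

Summing Y*_{l m}(θ₁,φ₁)·Y_{l m}(θ₂,φ₂) over m ∈ [−6, 6]; prefactor 4π/(2·6+1) = 0.966644:
  m=-6: Y*=(0.107836, -0.281350)  Y=(0.040453, 0.032735)  product (0.013572, -0.007852)
  m=-5: Y*=(-0.199116, -0.382102)  Y=(0.167806, -0.087417)  product (-0.066815, -0.046713)
  m=-4: Y*=(-0.152038, -0.037853)  Y=(-0.026945, -0.384031)  product (-0.010440, 0.059407)
  m=-3: Y*=(0.226189, -0.155540)  Y=(-0.403622, -0.142850)  product (-0.113514, 0.030468)
  m=-2: Y*=(0.031198, -0.254441)  Y=(-0.066802, 0.071653)  product (0.016147, 0.019232)
  m=-1: Y*=(0.128225, 0.144907)  Y=(-0.136053, -0.312850)  product (0.027889, -0.059830)
  m=+0: Y*=(0.274818, -0.000000)  Y=(-0.206106, 0.000000)  product (-0.056642, 0.000000)
  m=+1: Y*=(-0.128225, 0.144907)  Y=(0.136053, -0.312850)  product (0.027889, 0.059830)
  m=+2: Y*=(0.031198, 0.254441)  Y=(-0.066802, -0.071653)  product (0.016147, -0.019232)
  m=+3: Y*=(-0.226189, -0.155540)  Y=(0.403622, -0.142850)  product (-0.113514, -0.030468)
  m=+4: Y*=(-0.152038, 0.037853)  Y=(-0.026945, 0.384031)  product (-0.010440, -0.059407)
  m=+5: Y*=(0.199116, -0.382102)  Y=(-0.167806, -0.087417)  product (-0.066815, 0.046713)
  m=+6: Y*=(0.107836, 0.281350)  Y=(0.040453, -0.032735)  product (0.013572, 0.007852)
Σ over m = (-0.322962, -0.000000); ×(4π/13) → (-0.312189, -0.000000). Real part: -0.312189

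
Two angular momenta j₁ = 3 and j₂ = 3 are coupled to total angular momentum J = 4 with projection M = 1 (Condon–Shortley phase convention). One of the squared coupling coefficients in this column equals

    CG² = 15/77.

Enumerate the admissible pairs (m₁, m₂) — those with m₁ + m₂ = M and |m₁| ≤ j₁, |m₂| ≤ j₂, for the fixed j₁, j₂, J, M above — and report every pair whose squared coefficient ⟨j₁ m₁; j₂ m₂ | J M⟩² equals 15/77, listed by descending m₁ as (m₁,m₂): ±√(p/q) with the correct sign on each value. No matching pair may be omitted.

Admissible pairs with m₁+m₂ = M = 1: (-2,3), (-1,2), (0,1), (1,0), (2,-1), (3,-2)
  (m₁,m₂)=(3,-2): CG² = 15/77, CG = +√(15/77)   ← matches the target
  (m₁,m₂)=(2,-1): CG² = 16/77, CG = +√(16/77)
  (m₁,m₂)=(1,0): CG² = 15/154, CG = −√(15/154)
  (m₁,m₂)=(0,1): CG² = 15/154, CG = −√(15/154)
  (m₁,m₂)=(-1,2): CG² = 16/77, CG = +√(16/77)
  (m₁,m₂)=(-2,3): CG² = 15/77, CG = +√(15/77)   ← matches the target
Pairs with CG² = 15/77: (3,-2): +√(15/77); (-2,3): +√(15/77)

(3,-2): +√(15/77); (-2,3): +√(15/77)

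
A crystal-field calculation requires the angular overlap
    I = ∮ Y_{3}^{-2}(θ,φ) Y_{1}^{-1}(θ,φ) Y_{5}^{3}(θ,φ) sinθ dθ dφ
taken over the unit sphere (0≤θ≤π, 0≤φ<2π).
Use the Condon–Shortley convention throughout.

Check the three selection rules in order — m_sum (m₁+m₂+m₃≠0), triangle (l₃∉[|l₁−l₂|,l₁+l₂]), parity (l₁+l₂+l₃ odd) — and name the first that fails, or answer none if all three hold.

triangle

azimuthal sum: -2 − 1 + 3 = 0  ✓
l₃ must lie in [2,4]; have l₃=5  ✗
L = 3 + 1 + 5 = 9 (odd)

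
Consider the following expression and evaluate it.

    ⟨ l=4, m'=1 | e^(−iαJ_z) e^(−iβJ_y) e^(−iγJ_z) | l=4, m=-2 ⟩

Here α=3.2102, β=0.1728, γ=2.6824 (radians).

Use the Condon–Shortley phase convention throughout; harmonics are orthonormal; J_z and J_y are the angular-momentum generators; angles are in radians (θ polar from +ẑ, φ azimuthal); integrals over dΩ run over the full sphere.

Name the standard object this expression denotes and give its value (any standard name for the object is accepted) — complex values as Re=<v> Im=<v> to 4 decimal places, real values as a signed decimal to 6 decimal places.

Wigner D-matrix element, Re=0.0049 Im=-0.0074

This is a Wigner D-matrix element — the rotation-matrix element ⟨l m'| R(α,β,γ) |l m⟩ in the angular-momentum basis.
D^4_{1,-2}(3.2102,0.1728,2.6824) = e^{-i·1·3.2102}·d^4_{1,-2}(0.1728)·e^{-i·-2·2.6824}. Compute d first:
Half-angle: c=0.996270, s=0.086293. N=√(120·6·2·720)=1018.233765
Admissible k: 0..2 (factorial args all ≥0)
  k=0: (−1)^3·1018.2338/(72)·0.9963^5·0.0863^3 = -0.008919
  k=1: (−1)^4·1018.2338/(48)·0.9963^3·0.0863^5 = +0.000100
  k=2: (−1)^5·1018.2338/(240)·0.9963^1·0.0863^7 = -0.000000
d^4_{1,-2}(0.1728) = -0.008919 +0.000100 -0.000000 = -0.008819
Phases: e^{-i·(1)·3.2102}=-0.997647+0.068554i, e^{-i·(-2)·2.6824}=+0.607104-0.794622i ⇒ D=+0.004861-0.007358i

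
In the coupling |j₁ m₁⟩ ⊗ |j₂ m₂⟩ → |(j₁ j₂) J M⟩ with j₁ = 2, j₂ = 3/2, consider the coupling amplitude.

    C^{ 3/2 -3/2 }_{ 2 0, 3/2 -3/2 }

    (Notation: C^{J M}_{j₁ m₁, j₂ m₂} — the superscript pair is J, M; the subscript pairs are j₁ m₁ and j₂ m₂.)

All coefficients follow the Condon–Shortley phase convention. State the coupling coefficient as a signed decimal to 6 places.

√[4·2!2!1!/6! · 2!2!0!3!0!3!] = √(16/5)
  +(−1)^0/∏(0,2,2,0,0,1)! = 1/4  (running 1/4)
⟨..|..⟩ = √(16/5)·(1/4) = +0.447214

+0.447214  (= +√(1/5))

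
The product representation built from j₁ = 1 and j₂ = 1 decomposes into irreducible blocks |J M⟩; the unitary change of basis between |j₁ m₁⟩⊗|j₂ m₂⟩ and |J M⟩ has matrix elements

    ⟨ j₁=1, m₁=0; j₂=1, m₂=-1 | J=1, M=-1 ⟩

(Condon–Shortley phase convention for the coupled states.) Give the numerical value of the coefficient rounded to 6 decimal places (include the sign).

+√(1/2) = +0.707107

triangle: 1!·1!·1!/4! = 1/24
(j±m)!: 1!·1!·0!·2!·0!·2! = 4
prefactor² = (2J+1)·Δ·N² = 1/2
  k=0: +1/(0!·1!·1!·0!·0!·1!) = 1
Σ = 1  ⇒  CG² = 1/2·1² = 1/2
CG = +√(1/2) = +0.707107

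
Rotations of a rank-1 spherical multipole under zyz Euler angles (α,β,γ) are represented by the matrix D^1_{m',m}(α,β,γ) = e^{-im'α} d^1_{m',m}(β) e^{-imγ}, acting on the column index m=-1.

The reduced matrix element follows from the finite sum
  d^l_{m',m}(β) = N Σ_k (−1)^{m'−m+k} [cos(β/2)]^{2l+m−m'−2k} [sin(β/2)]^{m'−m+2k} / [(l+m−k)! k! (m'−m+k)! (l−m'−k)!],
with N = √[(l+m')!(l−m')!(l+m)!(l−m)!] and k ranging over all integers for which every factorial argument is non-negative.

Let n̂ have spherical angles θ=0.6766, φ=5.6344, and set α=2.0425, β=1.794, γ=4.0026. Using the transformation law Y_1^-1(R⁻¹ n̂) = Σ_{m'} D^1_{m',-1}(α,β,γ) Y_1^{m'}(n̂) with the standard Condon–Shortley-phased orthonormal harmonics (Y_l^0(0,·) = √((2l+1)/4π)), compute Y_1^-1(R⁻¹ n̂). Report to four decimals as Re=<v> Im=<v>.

Need the full column D^1_{m',-1} for m'=−1..1 at α=2.0425, β=1.7940, γ=4.0026.
cos(β/2)=0.623957, sin(β/2)=0.781459
d^1_{-1,-1}: single k=0 term ⇒ +0.389323;  D = +0.378340-0.091819i
d^1_{0,-1}: single k=0 term ⇒ -0.689566;  D = +0.449372+0.523035i
d^1_{1,-1}: single k=0 term ⇒ +0.610677;  D = -0.231779+0.564983i
Y_1^{m'}(θ=0.6766,φ=5.6344) and Σ D·Y over m':
  (+0.3783-0.0918i)·(+0.1724+0.1307i)  (+0.4494+0.5230i)·(+0.3810+0.0000i)  (-0.2318+0.5650i)·(-0.1724+0.1307i)
Y_1^-1(R⁻¹ n̂) = +0.214518+0.105199i

Re=0.2145 Im=0.1052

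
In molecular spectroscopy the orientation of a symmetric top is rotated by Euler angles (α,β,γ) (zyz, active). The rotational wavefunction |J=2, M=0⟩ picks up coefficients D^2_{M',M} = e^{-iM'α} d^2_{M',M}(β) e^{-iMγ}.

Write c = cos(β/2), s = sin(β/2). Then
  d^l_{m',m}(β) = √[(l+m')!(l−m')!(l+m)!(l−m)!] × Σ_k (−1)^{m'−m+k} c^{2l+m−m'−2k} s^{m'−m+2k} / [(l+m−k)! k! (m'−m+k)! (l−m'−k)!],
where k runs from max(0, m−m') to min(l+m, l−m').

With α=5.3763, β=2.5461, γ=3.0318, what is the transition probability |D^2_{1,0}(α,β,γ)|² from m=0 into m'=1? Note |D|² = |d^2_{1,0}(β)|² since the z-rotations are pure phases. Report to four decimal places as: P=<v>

Split into d^2_{1,0}(β=2.5461) × two z-phases.
c=cos(2.546100/2)=0.293366, s=sin(2.546100/2)=0.956000; N=√[6·1·2·2]=4.898979
k∈{0,1} keeps every argument non-negative
  k=0: (−1)^1·4.8990/(2)·0.2934^3·0.9560^1 = -0.059124
  k=1: (−1)^2·4.8990/(2)·0.2934^1·0.9560^3 = +0.627856
d^2_{1,0}(2.5461) = -0.059124 +0.627856 = +0.568732
|D^2_{1,0}|² = |d^2_{1,0}(β)|² = (+0.568732)² = 0.323456 (the z-rotation phases have unit modulus)

P=0.3235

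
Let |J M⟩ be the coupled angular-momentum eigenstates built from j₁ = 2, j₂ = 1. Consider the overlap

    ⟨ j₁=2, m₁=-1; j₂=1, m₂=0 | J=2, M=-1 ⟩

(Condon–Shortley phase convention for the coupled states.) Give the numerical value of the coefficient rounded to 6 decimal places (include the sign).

-0.408248

j₁+j₂−J=1  J+j₁−j₂=3  J−j₁+j₂=1  j₁+j₂+J+1=6
(j₁±m₁, j₂±m₂, J±M) = (1,3,1,1,1,3)
P² = 3/2
sum k=0..1:
  [0] +1/6 = 1/6
  [1] −1/2 = -1/2
S = -1/3
C² = P²·S² = 1/6 ; C = -0.408248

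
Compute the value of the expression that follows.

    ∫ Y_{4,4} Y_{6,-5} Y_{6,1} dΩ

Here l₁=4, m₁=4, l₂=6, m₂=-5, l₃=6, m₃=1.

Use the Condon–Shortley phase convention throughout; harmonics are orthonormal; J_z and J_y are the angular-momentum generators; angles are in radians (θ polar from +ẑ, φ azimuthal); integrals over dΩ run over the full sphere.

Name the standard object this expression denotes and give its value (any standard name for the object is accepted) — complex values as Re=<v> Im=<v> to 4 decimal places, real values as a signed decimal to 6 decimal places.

This is a Gaunt coefficient — the integral of a triple product of spherical harmonics over the sphere.
Rules hold: Σm=0, L=16 even, 2≤6≤10.
N = 9·13·13 = 1521
Δ = 4!·4!·8!/17! = 1/15315300
Racah Σ t=0..4: t=0:+1/829440 t=1:−1/25920 t=2:+1/9216 t=3:−1/25920 t=4:+1/829440 = 7/207360
⇒ 3j(4 6 6; 0 0 0)² = 28/2431, sgn +1
Racah Σ t=0..0: t=0:+1/2903040 = 1/2903040
⇒ 3j(4 6 6; 4 -5 1)² = 5/663, sgn -1
4πI² = N·(3j₀)²·(3jₘ)² = 420/3179
I = -1·√(0.132117/4π) = -0.10253555

Gaunt coefficient, -0.102536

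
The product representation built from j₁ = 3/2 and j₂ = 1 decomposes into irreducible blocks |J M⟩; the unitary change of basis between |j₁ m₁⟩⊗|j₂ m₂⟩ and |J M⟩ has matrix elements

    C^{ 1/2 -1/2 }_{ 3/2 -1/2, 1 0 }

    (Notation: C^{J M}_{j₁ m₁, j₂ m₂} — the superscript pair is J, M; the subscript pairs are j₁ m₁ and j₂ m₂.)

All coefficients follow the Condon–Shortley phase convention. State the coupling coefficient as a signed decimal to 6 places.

j₁+j₂−J=2  J+j₁−j₂=1  J−j₁+j₂=0  j₁+j₂+J+1=4
(j₁±m₁, j₂±m₂, J±M) = (1,2,1,1,0,1)
P² = 1/3
sum k=1..1:
  [1] −1/1 = -1
S = -1
C² = P²·S² = 1/3 ; C = -0.577350

-0.577350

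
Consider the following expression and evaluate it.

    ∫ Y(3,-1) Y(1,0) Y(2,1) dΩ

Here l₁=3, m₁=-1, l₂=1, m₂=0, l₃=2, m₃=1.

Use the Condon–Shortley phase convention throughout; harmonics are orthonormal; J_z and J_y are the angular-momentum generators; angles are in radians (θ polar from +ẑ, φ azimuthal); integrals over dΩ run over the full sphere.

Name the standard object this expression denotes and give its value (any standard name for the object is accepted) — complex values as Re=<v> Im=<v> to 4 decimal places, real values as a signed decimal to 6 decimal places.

Gaunt coefficient, -0.233597

This is a Gaunt coefficient — the integral of a triple product of spherical harmonics over the sphere.
Checks pass: Σm=0; 6 even; l₃=2∈[2,4].
(2·3+1)(2·1+1)(2·2+1) = 105
Δ: 2! 4! 0! / 7! → 1/105
sum: t=1:−1/4 = -1/4
3j²(3 1 2; 0 0 0) = Δ·Π!·Σ² = 3/35  (sign -1)
sum: t=1:−1/6 = -1/6
3j²(3 1 2; -1 0 1) = Δ·Π!·Σ² = 8/105  (sign +1)
combine: 4πI² = 105·3/35·8/105 = 24/35
take √, sign -1: I = -0.23359668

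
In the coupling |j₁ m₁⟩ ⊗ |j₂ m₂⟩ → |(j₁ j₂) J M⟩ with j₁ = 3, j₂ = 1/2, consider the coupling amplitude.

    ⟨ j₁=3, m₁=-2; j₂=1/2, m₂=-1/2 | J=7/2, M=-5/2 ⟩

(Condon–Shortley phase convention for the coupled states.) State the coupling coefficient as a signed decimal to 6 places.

triangle: 0!·6!·1!/8! = 720/40320
(j±m)!: 1!·5!·0!·1!·1!·6! = 86400
prefactor² = (2J+1)·Δ·N² = 86400/7
  k=0: +1/(0!·0!·5!·0!·1!·1!) = 1/120
Σ = 1/120  ⇒  CG² = 86400/7·(1/120)² = 6/7
CG = +√(6/7) = +0.925820

+√(6/7) ≈ +0.925820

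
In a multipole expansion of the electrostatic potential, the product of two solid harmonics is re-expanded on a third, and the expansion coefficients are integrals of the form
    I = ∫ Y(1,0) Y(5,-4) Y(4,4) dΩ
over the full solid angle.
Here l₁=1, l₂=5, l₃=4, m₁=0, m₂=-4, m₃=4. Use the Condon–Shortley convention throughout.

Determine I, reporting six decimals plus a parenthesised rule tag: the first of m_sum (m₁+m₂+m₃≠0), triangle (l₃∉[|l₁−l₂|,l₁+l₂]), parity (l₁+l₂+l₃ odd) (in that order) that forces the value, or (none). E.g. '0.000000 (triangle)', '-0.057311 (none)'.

m-sum 0 ✓  L=10 even ✓  4≤4≤6 ✓
Π(2lᵢ+1) = 3×11×9 = 297
triangle coeff Δ(1,5,4) = 1/495
Σ_t [1,1]: t=1:−1/576 = -1/576
(3j)²=5/99 [(1 5 4; 0 0 0)], sign=-1
Σ_t [1,1]: t=1:−1/40320 = -1/40320
(3j)²=1/55 [(1 5 4; 0 -4 4)], sign=-1
⇒ 4πI² = 3/11
I = (+1)√(3/11/(4π)) = 0.14731920
No selection rule forces the value: the integral is nonzero (none).

0.147319 (none)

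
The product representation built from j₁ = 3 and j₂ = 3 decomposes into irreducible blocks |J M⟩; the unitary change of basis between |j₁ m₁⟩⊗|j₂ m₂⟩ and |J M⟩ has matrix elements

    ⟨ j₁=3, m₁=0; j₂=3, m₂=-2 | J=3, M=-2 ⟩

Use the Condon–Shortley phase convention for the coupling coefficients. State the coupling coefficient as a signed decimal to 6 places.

-0.408248  (= −√(1/6))

triangle: 3!·3!·3!/10! = 216/3628800
(j±m)!: 3!·3!·1!·5!·1!·5! = 518400
prefactor² = (2J+1)·Δ·N² = 216
  k=0: +1/(0!·3!·3!·1!·0!·2!) = 1/72
  k=1: −1/(1!·2!·2!·0!·1!·3!) = -1/24
Σ = -1/36  ⇒  CG² = 216·(-1/36)² = 1/6
CG = −√(1/6) = -0.408248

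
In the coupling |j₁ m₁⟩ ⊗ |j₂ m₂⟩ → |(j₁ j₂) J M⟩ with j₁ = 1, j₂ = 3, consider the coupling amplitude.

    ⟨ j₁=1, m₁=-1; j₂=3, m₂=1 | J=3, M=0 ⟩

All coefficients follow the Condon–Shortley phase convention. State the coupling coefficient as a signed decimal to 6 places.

-0.707107  (= −√(1/2))

triangle: 1!*1!*5!/8! = 120/40320
(j±m)!: 0!*2!*4!*2!*3!*3! = 3456
prefactor² = (2J+1)*Δ*N² = 72
  k=1: −1/(1!*0!*1!*3!*0!*2!) = -1/12
Σ = -1/12  ⇒  CG² = 72*(-1/12)² = 1/2
CG = −√(1/2) = -0.707107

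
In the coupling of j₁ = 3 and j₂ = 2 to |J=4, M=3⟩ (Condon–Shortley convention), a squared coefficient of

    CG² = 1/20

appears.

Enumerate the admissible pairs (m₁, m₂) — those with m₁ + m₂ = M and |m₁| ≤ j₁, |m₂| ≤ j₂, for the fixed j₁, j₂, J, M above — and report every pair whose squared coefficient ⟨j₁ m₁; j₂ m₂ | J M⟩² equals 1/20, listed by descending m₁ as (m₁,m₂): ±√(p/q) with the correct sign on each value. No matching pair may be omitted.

Admissible pairs with m₁+m₂ = M = 3: (1,2), (2,1), (3,0)
  (m₁,m₂)=(3,0): CG² = 9/20, CG = +√(9/20)
  (m₁,m₂)=(2,1): CG² = 1/20, CG = +√(1/20)   ← matches the target
  (m₁,m₂)=(1,2): CG² = 1/2, CG = −√(1/2)
Pairs with CG² = 1/20: (2,1): +√(1/20)

(2,1): +√(1/20)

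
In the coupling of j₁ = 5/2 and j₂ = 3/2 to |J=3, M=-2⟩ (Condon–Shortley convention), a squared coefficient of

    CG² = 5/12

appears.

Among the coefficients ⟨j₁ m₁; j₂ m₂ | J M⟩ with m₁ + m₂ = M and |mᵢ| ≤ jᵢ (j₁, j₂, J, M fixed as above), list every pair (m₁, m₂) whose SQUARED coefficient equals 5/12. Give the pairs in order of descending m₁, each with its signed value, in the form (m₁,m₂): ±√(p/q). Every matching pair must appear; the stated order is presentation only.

(-5/2,1/2): −√(5/12)

Admissible pairs with m₁+m₂ = M = -2: (-5/2,1/2), (-3/2,-1/2), (-1/2,-3/2)
  (m₁,m₂)=(-1/2,-3/2): CG² = 1/2, CG = +√(1/2)
  (m₁,m₂)=(-3/2,-1/2): CG² = 1/12, CG = −√(1/12)
  (m₁,m₂)=(-5/2,1/2): CG² = 5/12, CG = −√(5/12)   ← matches the target
Pairs with CG² = 5/12: (-5/2,1/2): −√(5/12)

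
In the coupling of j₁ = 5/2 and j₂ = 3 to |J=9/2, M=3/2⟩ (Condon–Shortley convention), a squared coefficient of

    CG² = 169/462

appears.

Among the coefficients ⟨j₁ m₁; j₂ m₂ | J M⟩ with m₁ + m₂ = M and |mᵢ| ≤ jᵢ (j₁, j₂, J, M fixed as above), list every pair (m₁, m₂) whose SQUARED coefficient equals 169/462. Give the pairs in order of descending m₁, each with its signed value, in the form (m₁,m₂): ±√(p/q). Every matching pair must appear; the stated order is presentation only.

(-1/2,2): −√(169/462)

Admissible pairs with m₁+m₂ = M = 3/2: (-3/2,3), (-1/2,2), (1/2,1), (3/2,0), (5/2,-1)
  (m₁,m₂)=(5/2,-1): CG² = 50/231, CG = +√(50/231)
  (m₁,m₂)=(3/2,0): CG² = 45/154, CG = +√(45/154)
  (m₁,m₂)=(1/2,1): CG² = 5/231, CG = −√(5/231)
  (m₁,m₂)=(-1/2,2): CG² = 169/462, CG = −√(169/462)   ← matches the target
  (m₁,m₂)=(-3/2,3): CG² = 8/77, CG = −√(8/77)
Pairs with CG² = 169/462: (-1/2,2): −√(169/462)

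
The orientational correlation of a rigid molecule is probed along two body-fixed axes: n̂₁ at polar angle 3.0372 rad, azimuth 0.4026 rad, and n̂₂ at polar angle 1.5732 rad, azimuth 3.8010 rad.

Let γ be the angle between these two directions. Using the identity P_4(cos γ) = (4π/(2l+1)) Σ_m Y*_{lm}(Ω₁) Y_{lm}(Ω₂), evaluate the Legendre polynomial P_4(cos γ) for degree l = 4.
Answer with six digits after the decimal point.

0.339104

Summing Y*_{l m}(θ₁,φ₁)·Y_{l m}(θ₂,φ₂) over m ∈ [−4, 4]; prefactor 4π/(2·4+1) = 1.396263:
  [-4]  conj(Y_{4,-4})(Ω₁) = (-0.000002, 0.000052) ; Y_{4,-4}(Ω₂) = (-0.387511, -0.213697) ; Δ = (0.000012, -0.000020)
  [-3]  conj(Y_{4,-3})(Ω₁) = (-0.000500, -0.001317) ; Y_{4,-3}(Ω₂) = (-0.001192, -0.002762) ; Δ = (-0.000003, 0.000003)
  [-2]  conj(Y_{4,-2})(Ω₁) = (0.014911, 0.015514) ; Y_{4,-2}(Ω₂) = (-0.083401, 0.323944) ; Δ = (-0.006269, 0.003537)
  [-1]  conj(Y_{4,-1})(Ω₁) = (-0.177006, -0.075380) ; Y_{4,-1}(Ω₂) = (-0.002696, 0.002090) ; Δ = (0.000635, -0.000167)
  [+0]  conj(Y_{4,0})(Ω₁) = (0.800775, -0.000000) ; Y_{4,0}(Ω₂) = (0.317338, 0.000000) ; Δ = (0.254117, 0.000000)
  [+1]  conj(Y_{4,1})(Ω₁) = (0.177006, -0.075380) ; Y_{4,1}(Ω₂) = (0.002696, 0.002090) ; Δ = (0.000635, 0.000167)
  [+2]  conj(Y_{4,2})(Ω₁) = (0.014911, -0.015514) ; Y_{4,2}(Ω₂) = (-0.083401, -0.323944) ; Δ = (-0.006269, -0.003537)
  [+3]  conj(Y_{4,3})(Ω₁) = (0.000500, -0.001317) ; Y_{4,3}(Ω₂) = (0.001192, -0.002762) ; Δ = (-0.000003, -0.000003)
  [+4]  conj(Y_{4,4})(Ω₁) = (-0.000002, -0.000052) ; Y_{4,4}(Ω₂) = (-0.387511, 0.213697) ; Δ = (0.000012, 0.000020)
Total Σ_m = (0.242865, -0.000000). Multiply by 1.396263: (0.339104, -0.000000). P_4(cos γ) = 0.339104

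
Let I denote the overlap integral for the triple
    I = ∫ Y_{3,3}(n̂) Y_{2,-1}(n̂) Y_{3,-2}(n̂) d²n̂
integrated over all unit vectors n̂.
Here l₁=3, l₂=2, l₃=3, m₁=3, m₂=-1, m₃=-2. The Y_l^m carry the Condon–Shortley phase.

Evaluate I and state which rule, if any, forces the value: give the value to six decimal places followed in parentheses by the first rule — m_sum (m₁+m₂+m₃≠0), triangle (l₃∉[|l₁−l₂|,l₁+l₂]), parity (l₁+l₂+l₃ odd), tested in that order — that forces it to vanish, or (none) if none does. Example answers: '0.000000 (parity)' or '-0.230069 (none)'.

-0.210261 (none)

m-sum 0 ✓  L=8 even ✓  1≤3≤5 ✓
Π(2lᵢ+1) = 7×5×7 = 245
triangle coeff Δ(3,2,3) = 1/3780
Σ_t [0,2]: t=0:+1/24 t=1:−1/4 t=2:+1/24 = -1/6
(3j)²=4/105 [(3 2 3; 0 0 0)], sign=+1
Σ_t [0,0]: t=0:+1/48 = 1/48
(3j)²=5/84 [(3 2 3; 3 -1 -2)], sign=-1
⇒ 4πI² = 5/9
I = (-1)√(5/9/(4π)) = -0.21026104
No selection rule forces the value: the integral is nonzero (none).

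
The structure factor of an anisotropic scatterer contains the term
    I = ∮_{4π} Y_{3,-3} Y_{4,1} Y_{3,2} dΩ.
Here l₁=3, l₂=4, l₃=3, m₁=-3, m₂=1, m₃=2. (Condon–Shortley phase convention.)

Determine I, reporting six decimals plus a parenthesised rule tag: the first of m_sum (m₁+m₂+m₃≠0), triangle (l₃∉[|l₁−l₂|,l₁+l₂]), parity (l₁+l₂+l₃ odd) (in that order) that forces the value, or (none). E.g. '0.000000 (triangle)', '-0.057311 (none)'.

Rules hold: Σm=0, L=10 even, 1≤3≤7.
N = 7·9·7 = 441
Δ = 4!·2!·4!/11! = 1/34650
Racah Σ t=1..3: t=1:−1/72 t=2:+1/16 t=3:−1/72 = 5/144
⇒ 3j(3 4 3; 0 0 0)² = 2/77, sgn -1
Racah Σ t=4..4: t=4:+1/288 = 1/288
⇒ 3j(3 4 3; -3 1 2)² = 5/231, sgn -1
4πI² = N·(3j₀)²·(3jₘ)² = 30/121
I = +1·√(0.247934/4π) = 0.14046335
No selection rule forces the value: the integral is nonzero (none).

0.140463 (none)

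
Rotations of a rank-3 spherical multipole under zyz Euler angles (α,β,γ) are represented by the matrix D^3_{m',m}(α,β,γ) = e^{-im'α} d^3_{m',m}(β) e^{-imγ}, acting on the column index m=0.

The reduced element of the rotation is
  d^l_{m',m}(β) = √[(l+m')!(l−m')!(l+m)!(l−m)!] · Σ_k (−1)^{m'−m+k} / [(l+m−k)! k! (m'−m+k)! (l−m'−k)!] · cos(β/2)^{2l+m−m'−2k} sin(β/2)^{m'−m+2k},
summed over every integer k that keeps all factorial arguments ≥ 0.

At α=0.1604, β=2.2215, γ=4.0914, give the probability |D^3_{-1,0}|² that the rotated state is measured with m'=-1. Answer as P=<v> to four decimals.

P=0.0827

First d^3_{-1,0}(β=2.2215), then the phase factors e^{-i(-1)α} and e^{-i(0)γ}:
With c≡cos(β/2)=0.443990 and s≡sin(β/2)=0.896032, N=[2·24·6·6]^{1/2}=41.569219
k: max(0,(0)−(-1))=1 … min(3+(0),3−(-1))=3
  k=1: (−1)^0·41.5692/(12)·0.4440^5·0.8960^1 = +0.053552
  k=2: (−1)^1·41.5692/(4)·0.4440^3·0.8960^3 = -0.654336
  k=3: (−1)^2·41.5692/(12)·0.4440^1·0.8960^5 = +0.888343
d^3_{-1,0}(2.2215) = +0.053552 -0.654336 +0.888343 = +0.287560
|D^3_{-1,0}|² = |d^3_{-1,0}(β)|² = (+0.287560)² = 0.082691 (the z-rotation phases have unit modulus)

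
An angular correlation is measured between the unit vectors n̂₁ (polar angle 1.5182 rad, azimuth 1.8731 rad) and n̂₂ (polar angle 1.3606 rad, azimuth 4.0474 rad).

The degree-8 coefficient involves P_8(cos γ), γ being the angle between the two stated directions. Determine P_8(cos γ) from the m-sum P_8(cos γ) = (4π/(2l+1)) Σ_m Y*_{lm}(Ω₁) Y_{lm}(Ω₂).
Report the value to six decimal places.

0.053156

Expand P_8 via completeness: Σ_{m} conj(Y_{8,m}) at Ω₁ times Y_{8,m} at Ω₂ —
  term(m=-8) = 0.02537 + 0.21842j   from Y*(Ω₁)=-0.38217 + 0.33733j, Y(Ω₂)=0.24624 - 0.35418j
  term(m=-7) = -0.03491 - 0.01852j   from Y*(Ω₁)=0.09177 + 0.05568j, Y(Ω₂)=-0.36751 + 0.02114j
  term(m=-6) = 0.03628 - 0.01886j   from Y*(Ω₁)=-0.08611 + 0.34731j, Y(Ω₂)=-0.07556 - 0.08573j
  term(m=-5) = -0.00554 + 0.04440j   from Y*(Ω₁)=0.12538 - 0.00744j, Y(Ω₂)=-0.06496 + 0.35029j
  term(m=-4) = 0.00063 + 0.00056j   from Y*(Ω₁)=0.11052 + 0.29221j, Y(Ω₂)=0.00239 - 0.00125j
  term(m=-3) = 0.04307 - 0.01053j   from Y*(Ω₁)=0.10547 - 0.08252j, Y(Ω₂)=0.30173 + 0.13626j
  term(m=-2) = 0.00570 - 0.01497j   from Y*(Ω₁)=0.24079 + 0.16637j, Y(Ω₂)=-0.01306 - 0.05316j
  term(m=-1) = -0.02463 - 0.03574j   from Y*(Ω₁)=0.04091 - 0.13117j, Y(Ω₂)=0.19492 - 0.24858j
  term(m=+0) = -0.02004 + 0.00000j   from Y*(Ω₁)=0.28687 + 0.00000j, Y(Ω₂)=-0.06986 + 0.00000j
  term(m=+1) = -0.02463 + 0.03574j   from Y*(Ω₁)=-0.04091 - 0.13117j, Y(Ω₂)=-0.19492 - 0.24858j
  term(m=+2) = 0.00570 + 0.01497j   from Y*(Ω₁)=0.24079 - 0.16637j, Y(Ω₂)=-0.01306 + 0.05316j
  term(m=+3) = 0.04307 + 0.01053j   from Y*(Ω₁)=-0.10547 - 0.08252j, Y(Ω₂)=-0.30173 + 0.13626j
  term(m=+4) = 0.00063 - 0.00056j   from Y*(Ω₁)=0.11052 - 0.29221j, Y(Ω₂)=0.00239 + 0.00125j
  term(m=+5) = -0.00554 - 0.04440j   from Y*(Ω₁)=-0.12538 - 0.00744j, Y(Ω₂)=0.06496 + 0.35029j
  term(m=+6) = 0.03628 + 0.01886j   from Y*(Ω₁)=-0.08611 - 0.34731j, Y(Ω₂)=-0.07556 + 0.08573j
  term(m=+7) = -0.03491 + 0.01852j   from Y*(Ω₁)=-0.09177 + 0.05568j, Y(Ω₂)=0.36751 + 0.02114j
  term(m=+8) = 0.02537 - 0.21842j   from Y*(Ω₁)=-0.38217 - 0.33733j, Y(Ω₂)=0.24624 + 0.35418j
Total Σ_m = 0.07191 + 0.00000j. Multiply by 0.739198: 0.05316 + 0.00000j. P_8(cos γ) = 0.053156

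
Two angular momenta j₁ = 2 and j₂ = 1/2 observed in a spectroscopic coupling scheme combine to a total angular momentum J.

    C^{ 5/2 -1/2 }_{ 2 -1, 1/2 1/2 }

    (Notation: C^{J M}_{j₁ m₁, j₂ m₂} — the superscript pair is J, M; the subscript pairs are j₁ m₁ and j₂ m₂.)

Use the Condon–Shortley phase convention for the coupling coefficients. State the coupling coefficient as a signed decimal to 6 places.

+√(2/5) = +0.632456

√[6·0!4!1!/6! · 1!3!1!0!2!3!] = √(72/5)
  +(−1)^0/∏(0,0,3,1,1,0)! = 1/6  (running 1/6)
⟨..|..⟩ = √(72/5)·(1/6) = +0.632456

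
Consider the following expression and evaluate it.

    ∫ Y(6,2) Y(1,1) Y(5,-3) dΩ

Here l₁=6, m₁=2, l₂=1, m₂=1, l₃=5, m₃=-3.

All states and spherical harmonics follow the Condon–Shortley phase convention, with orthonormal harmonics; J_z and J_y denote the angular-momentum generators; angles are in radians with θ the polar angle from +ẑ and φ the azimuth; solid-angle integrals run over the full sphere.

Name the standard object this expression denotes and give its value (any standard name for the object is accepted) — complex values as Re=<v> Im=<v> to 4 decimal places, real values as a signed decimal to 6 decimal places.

This is a Gaunt coefficient — the integral of a triple product of spherical harmonics over the sphere.
Checks pass: Σm=0; 12 even; l₃=5∈[5,7].
(2·6+1)(2·1+1)(2·5+1) = 429
Δ: 2! 10! 0! / 13! → 1/858
sum: t=1:−1/14400 = -1/14400
3j²(6 1 5; 0 0 0) = Δ·Π!·Σ² = 6/143  (sign +1)
sum: t=2:+1/161280 = 1/161280
3j²(6 1 5; 2 1 -3) = Δ·Π!·Σ² = 1/143  (sign +1)
combine: 4πI² = 429·6/143·1/143 = 18/143
take √, sign +1: I = 0.10008369

Gaunt coefficient, +0.100084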